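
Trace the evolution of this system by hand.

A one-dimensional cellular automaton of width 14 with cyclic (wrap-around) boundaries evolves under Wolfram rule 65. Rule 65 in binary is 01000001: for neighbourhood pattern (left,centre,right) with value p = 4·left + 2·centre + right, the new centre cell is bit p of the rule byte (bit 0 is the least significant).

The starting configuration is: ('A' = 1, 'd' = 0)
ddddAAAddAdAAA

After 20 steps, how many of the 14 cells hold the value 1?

step 0: ddddAAAddAdAAA
step 1: dAAdddAddddddA
step 2: ddAdAdddAAAAdd
step 3: AdddddAddddAdA
step 4: AdAAAdddAAdddd
step 5: ddddAdAddAdAAd
step 6: AAAdddddddddAd
step 7: ddAdAAAAAAAddd
step 8: AdddddddddAdAA
step 9: AdAAAAAAAddddd
step 10: ddddddddAdAAAd
step 11: AAAAAAAdddddAd
step 12: ddddddAdAAAddd
step 13: AAAAAdddddAdAA
step 14: ddddAdAAAddddd
step 15: AAAdddddAdAAAA
step 16: ddAdAAAddddddd
step 17: AdddddAdAAAAAA
step 18: AdAAAddddddddd
step 19: ddddAdAAAAAAAd
step 20: AAAdddddddddAd

4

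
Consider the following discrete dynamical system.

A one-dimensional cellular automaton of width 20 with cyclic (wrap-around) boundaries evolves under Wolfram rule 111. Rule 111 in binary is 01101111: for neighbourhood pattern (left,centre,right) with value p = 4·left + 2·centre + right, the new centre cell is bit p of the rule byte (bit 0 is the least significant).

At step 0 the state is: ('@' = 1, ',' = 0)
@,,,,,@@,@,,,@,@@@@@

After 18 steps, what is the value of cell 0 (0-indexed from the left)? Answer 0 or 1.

0

step 0: @,,,,,@@,@,,,@,@@@@@
step 1: @,@@@@@@@@,@@@@@,,,,
step 2: @@@,,,,,,@@@,,,@,@@@
step 3: ,,@,@@@@@@,@,@@@@@,,
step 4: @@@@@,,,,@@@@@,,,@,@
step 5: ,,,,@,@@@@,,,@,@@@@@
step 6: ,@@@@@@,,@,@@@@@,,,@
step 7: @@,,,,@,@@@@,,,@,@@@
step 8: ,@,@@@@@@,,@,@@@@@,,
step 9: @@@@,,,,@,@@@@,,,@,@
step 10: ,,,@,@@@@@@,,@,@@@@@
step 11: ,@@@@@,,,,@,@@@@,,,@
step 12: @@,,,@,@@@@@@,,@,@@@
step 13: ,@,@@@@@,,,,@,@@@@,,
step 14: @@@@,,,@,@@@@@@,,@,@
step 15: ,,,@,@@@@@,,,,@,@@@@
step 16: ,@@@@@,,,@,@@@@@@,,@
step 17: @@,,,@,@@@@@,,,,@,@@
step 18: ,@,@@@@@,,,@,@@@@@@,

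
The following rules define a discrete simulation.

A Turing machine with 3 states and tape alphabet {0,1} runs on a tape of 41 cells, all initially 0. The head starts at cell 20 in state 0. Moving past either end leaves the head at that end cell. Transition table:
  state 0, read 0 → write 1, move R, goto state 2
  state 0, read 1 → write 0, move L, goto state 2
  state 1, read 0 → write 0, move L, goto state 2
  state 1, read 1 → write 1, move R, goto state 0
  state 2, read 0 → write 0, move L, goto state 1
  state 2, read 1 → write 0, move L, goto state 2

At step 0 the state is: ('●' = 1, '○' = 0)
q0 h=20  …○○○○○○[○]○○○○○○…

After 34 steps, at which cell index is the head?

0) q0 h=20  …○○○○○○[○]○○○○○○…
1) q2 h=21  …○○○○○●[○]○○○○○○…
2) q1 h=20  …○○○○○○[●]○○○○○○…
3) q0 h=21  …○○○○○●[○]○○○○○○…
4) q2 h=22  …○○○○●●[○]○○○○○○…
5) q1 h=21  …○○○○○●[●]○○○○○○…
6) q0 h=22  …○○○○●●[○]○○○○○○…
7) q2 h=23  …○○○●●●[○]○○○○○○…
8) q1 h=22  …○○○○●●[●]○○○○○○…
9) q0 h=23  …○○○●●●[○]○○○○○○…
10) q2 h=24  …○○●●●●[○]○○○○○○…
11) q1 h=23  …○○○●●●[●]○○○○○○…
12) q0 h=24  …○○●●●●[○]○○○○○○…
13) q2 h=25  …○●●●●●[○]○○○○○○…
14) q1 h=24  …○○●●●●[●]○○○○○○…
15) q0 h=25  …○●●●●●[○]○○○○○○…
16) q2 h=26  …●●●●●●[○]○○○○○○…
17) q1 h=25  …○●●●●●[●]○○○○○○…
18) q0 h=26  …●●●●●●[○]○○○○○○…
19) q2 h=27  …●●●●●●[○]○○○○○○…
20) q1 h=26  …●●●●●●[●]○○○○○○…
21) q0 h=27  …●●●●●●[○]○○○○○○…
22) q2 h=28  …●●●●●●[○]○○○○○○…
23) q1 h=27  …●●●●●●[●]○○○○○○…
24) q0 h=28  …●●●●●●[○]○○○○○○…
25) q2 h=29  …●●●●●●[○]○○○○○○…
26) q1 h=28  …●●●●●●[●]○○○○○○…
27) q0 h=29  …●●●●●●[○]○○○○○○…
28) q2 h=30  …●●●●●●[○]○○○○○○…
29) q1 h=29  …●●●●●●[●]○○○○○○…
30) q0 h=30  …●●●●●●[○]○○○○○○…
31) q2 h=31  …●●●●●●[○]○○○○○○…
32) q1 h=30  …●●●●●●[●]○○○○○○…
33) q0 h=31  …●●●●●●[○]○○○○○○…
34) q2 h=32  …●●●●●●[○]○○○○○○…

32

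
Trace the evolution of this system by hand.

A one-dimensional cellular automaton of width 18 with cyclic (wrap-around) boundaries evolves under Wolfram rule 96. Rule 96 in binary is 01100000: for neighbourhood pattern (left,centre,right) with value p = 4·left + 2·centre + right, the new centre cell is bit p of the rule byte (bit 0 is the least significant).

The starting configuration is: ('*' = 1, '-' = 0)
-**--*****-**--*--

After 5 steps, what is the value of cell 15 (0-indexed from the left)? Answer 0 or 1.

gen 0: -**--*****-**--*--
gen 1: --*------**-*-----
gen 2: ----------**------
gen 3: -----------*------
gen 4: ------------------
gen 5: ------------------

0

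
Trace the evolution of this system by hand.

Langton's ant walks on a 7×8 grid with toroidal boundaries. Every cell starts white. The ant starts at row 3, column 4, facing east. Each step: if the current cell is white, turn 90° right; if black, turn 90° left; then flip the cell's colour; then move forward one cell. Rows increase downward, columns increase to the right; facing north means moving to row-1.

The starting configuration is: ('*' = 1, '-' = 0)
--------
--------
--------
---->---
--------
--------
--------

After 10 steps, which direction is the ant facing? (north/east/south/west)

west

k=0  --------
--------
--------
---->---
--------
--------
--------
k=1  --------
--------
--------
----*---
----v---
--------
--------
k=2  --------
--------
--------
----*---
---<*---
--------
--------
k=3  --------
--------
--------
---^*---
---**---
--------
--------
k=4  --------
--------
--------
---*>---
---**---
--------
--------
k=5  --------
--------
----^---
---*----
---**---
--------
--------
k=6  --------
--------
----*>--
---*----
---**---
--------
--------
k=7  --------
--------
----**--
---*-v--
---**---
--------
--------
k=8  --------
--------
----**--
---*<*--
---**---
--------
--------
k=9  --------
--------
----^*--
---***--
---**---
--------
--------
k=10  --------
--------
---<-*--
---***--
---**---
--------
--------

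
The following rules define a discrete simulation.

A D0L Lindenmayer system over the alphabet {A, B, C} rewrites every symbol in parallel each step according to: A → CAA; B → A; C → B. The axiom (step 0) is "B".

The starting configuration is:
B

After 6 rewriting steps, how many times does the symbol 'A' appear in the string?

44

t=0: B
t=1: A
t=2: CAA
t=3: BCAACAA
t=4: ABCAACAABCAACAA
t=5: CAAABCAACAABCAACAAABCAACAABCAACAA
t=6: BCAACAACAAABCAACAABCAACAAABCAACAABCAACAACAAABCAACAABCAACAAABCAACAABCAACAA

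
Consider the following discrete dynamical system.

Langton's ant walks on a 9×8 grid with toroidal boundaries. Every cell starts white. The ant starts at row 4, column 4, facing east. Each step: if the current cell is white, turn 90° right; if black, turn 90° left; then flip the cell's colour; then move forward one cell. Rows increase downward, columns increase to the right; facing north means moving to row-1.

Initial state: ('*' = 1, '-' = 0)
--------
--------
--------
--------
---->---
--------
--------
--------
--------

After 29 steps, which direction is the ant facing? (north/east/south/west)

south

step 0: --------
--------
--------
--------
---->---
--------
--------
--------
--------
step 1: --------
--------
--------
--------
----*---
----v---
--------
--------
--------
step 2: --------
--------
--------
--------
----*---
---<*---
--------
--------
--------
step 3: --------
--------
--------
--------
---^*---
---**---
--------
--------
--------
step 4: --------
--------
--------
--------
---*>---
---**---
--------
--------
--------
step 5: --------
--------
--------
----^---
---*----
---**---
--------
--------
--------
step 6: --------
--------
--------
----*>--
---*----
---**---
--------
--------
--------
step 7: --------
--------
--------
----**--
---*-v--
---**---
--------
--------
--------
step 8: --------
--------
--------
----**--
---*<*--
---**---
--------
--------
--------
step 9: --------
--------
--------
----^*--
---***--
---**---
--------
--------
--------
step 10: --------
--------
--------
---<-*--
---***--
---**---
--------
--------
--------
step 11: --------
--------
---^----
---*-*--
---***--
---**---
--------
--------
--------
step 12: --------
--------
---*>---
---*-*--
---***--
---**---
--------
--------
--------
step 13: --------
--------
---**---
---*v*--
---***--
---**---
--------
--------
--------
step 14: --------
--------
---**---
---<**--
---***--
---**---
--------
--------
--------
step 15: --------
--------
---**---
----**--
---v**--
---**---
--------
--------
--------
step 16: --------
--------
---**---
----**--
---->*--
---**---
--------
--------
--------
step 17: --------
--------
---**---
----^*--
-----*--
---**---
--------
--------
--------
step 18: --------
--------
---**---
---<-*--
-----*--
---**---
--------
--------
--------
step 19: --------
--------
---^*---
---*-*--
-----*--
---**---
--------
--------
--------
step 20: --------
--------
--<-*---
---*-*--
-----*--
---**---
--------
--------
--------
step 21: --------
--^-----
--*-*---
---*-*--
-----*--
---**---
--------
--------
--------
step 22: --------
--*>----
--*-*---
---*-*--
-----*--
---**---
--------
--------
--------
step 23: --------
--**----
--*v*---
---*-*--
-----*--
---**---
--------
--------
--------
step 24: --------
--**----
--<**---
---*-*--
-----*--
---**---
--------
--------
--------
step 25: --------
--**----
---**---
--v*-*--
-----*--
---**---
--------
--------
--------
step 26: --------
--**----
---**---
-<**-*--
-----*--
---**---
--------
--------
--------
step 27: --------
--**----
-^-**---
-***-*--
-----*--
---**---
--------
--------
--------
step 28: --------
--**----
-*>**---
-***-*--
-----*--
---**---
--------
--------
--------
step 29: --------
--**----
-****---
-*v*-*--
-----*--
---**---
--------
--------
--------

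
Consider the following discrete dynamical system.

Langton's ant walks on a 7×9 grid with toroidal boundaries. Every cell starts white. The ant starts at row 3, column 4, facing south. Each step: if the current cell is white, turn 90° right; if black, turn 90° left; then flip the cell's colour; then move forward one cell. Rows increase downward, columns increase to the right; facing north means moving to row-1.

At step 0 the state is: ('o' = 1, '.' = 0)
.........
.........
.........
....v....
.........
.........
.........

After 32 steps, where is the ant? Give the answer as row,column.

1,6

[0] .........
.........
.........
....v....
.........
.........
.........
[1] .........
.........
.........
...<o....
.........
.........
.........
[2] .........
.........
...^.....
...oo....
.........
.........
.........
[3] .........
.........
...o>....
...oo....
.........
.........
.........
[4] .........
.........
...oo....
...ov....
.........
.........
.........
[5] .........
.........
...oo....
...o.>...
.........
.........
.........
[6] .........
.........
...oo....
...o.o...
.....v...
.........
.........
[7] .........
.........
...oo....
...o.o...
....<o...
.........
.........
[8] .........
.........
...oo....
...o^o...
....oo...
.........
.........
[9] .........
.........
...oo....
...oo>...
....oo...
.........
.........
[10] .........
.........
...oo^...
...oo....
....oo...
.........
.........
[11] .........
.........
...ooo>..
...oo....
....oo...
.........
.........
[12] .........
.........
...oooo..
...oo.v..
....oo...
.........
.........
[13] .........
.........
...oooo..
...oo<o..
....oo...
.........
.........
[14] .........
.........
...oo^o..
...oooo..
....oo...
.........
.........
[15] .........
.........
...o<.o..
...oooo..
....oo...
.........
.........
[16] .........
.........
...o..o..
...ovoo..
....oo...
.........
.........
[17] .........
.........
...o..o..
...o.>o..
....oo...
.........
.........
[18] .........
.........
...o.^o..
...o..o..
....oo...
.........
.........
[19] .........
.........
...o.o>..
...o..o..
....oo...
.........
.........
[20] .........
......^..
...o.o...
...o..o..
....oo...
.........
.........
[21] .........
......o>.
...o.o...
...o..o..
....oo...
.........
.........
[22] .........
......oo.
...o.o.v.
...o..o..
....oo...
.........
.........
[23] .........
......oo.
...o.o<o.
...o..o..
....oo...
.........
.........
[24] .........
......^o.
...o.ooo.
...o..o..
....oo...
.........
.........
[25] .........
.....<.o.
...o.ooo.
...o..o..
....oo...
.........
.........
[26] .....^...
.....o.o.
...o.ooo.
...o..o..
....oo...
.........
.........
[27] .....o>..
.....o.o.
...o.ooo.
...o..o..
....oo...
.........
.........
[28] .....oo..
.....ovo.
...o.ooo.
...o..o..
....oo...
.........
.........
[29] .....oo..
.....<oo.
...o.ooo.
...o..o..
....oo...
.........
.........
[30] .....oo..
......oo.
...o.voo.
...o..o..
....oo...
.........
.........
[31] .....oo..
......oo.
...o..>o.
...o..o..
....oo...
.........
.........
[32] .....oo..
......^o.
...o...o.
...o..o..
....oo...
.........
.........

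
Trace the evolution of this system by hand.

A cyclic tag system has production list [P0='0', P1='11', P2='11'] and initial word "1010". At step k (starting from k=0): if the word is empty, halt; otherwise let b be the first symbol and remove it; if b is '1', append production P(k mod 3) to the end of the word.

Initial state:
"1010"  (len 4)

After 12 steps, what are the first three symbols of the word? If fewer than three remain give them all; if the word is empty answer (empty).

t=0: "1010"  (len 4)
t=1: "0100"  (len 4)
t=2: "100"  (len 3)
t=3: "0011"  (len 4)
t=4: "011"  (len 3)
t=5: "11"  (len 2)
t=6: "111"  (len 3)
t=7: "110"  (len 3)
t=8: "1011"  (len 4)
t=9: "01111"  (len 5)
t=10: "1111"  (len 4)
t=11: "11111"  (len 5)
t=12: "111111"  (len 6)

111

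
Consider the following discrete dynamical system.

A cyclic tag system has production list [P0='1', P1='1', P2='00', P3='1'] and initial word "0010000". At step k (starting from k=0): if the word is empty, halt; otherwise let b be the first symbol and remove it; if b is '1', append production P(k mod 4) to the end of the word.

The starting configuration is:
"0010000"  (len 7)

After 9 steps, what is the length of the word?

k=0  "0010000"  (len 7)
k=1  "010000"  (len 6)
k=2  "10000"  (len 5)
k=3  "000000"  (len 6)
k=4  "00000"  (len 5)
k=5  "0000"  (len 4)
k=6  "000"  (len 3)
k=7  "00"  (len 2)
k=8  "0"  (len 1)
k=9  (halted — word empty)

0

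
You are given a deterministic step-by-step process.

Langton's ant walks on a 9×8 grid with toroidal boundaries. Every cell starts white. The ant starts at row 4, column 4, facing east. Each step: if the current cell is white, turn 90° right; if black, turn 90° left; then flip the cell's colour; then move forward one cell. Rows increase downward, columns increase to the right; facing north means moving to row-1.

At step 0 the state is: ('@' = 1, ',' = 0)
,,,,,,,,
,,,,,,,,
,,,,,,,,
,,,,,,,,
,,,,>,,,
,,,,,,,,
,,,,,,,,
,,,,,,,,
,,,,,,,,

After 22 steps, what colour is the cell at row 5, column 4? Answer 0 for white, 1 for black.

k=0  ,,,,,,,,
,,,,,,,,
,,,,,,,,
,,,,,,,,
,,,,>,,,
,,,,,,,,
,,,,,,,,
,,,,,,,,
,,,,,,,,
k=1  ,,,,,,,,
,,,,,,,,
,,,,,,,,
,,,,,,,,
,,,,@,,,
,,,,v,,,
,,,,,,,,
,,,,,,,,
,,,,,,,,
k=2  ,,,,,,,,
,,,,,,,,
,,,,,,,,
,,,,,,,,
,,,,@,,,
,,,<@,,,
,,,,,,,,
,,,,,,,,
,,,,,,,,
k=3  ,,,,,,,,
,,,,,,,,
,,,,,,,,
,,,,,,,,
,,,^@,,,
,,,@@,,,
,,,,,,,,
,,,,,,,,
,,,,,,,,
k=4  ,,,,,,,,
,,,,,,,,
,,,,,,,,
,,,,,,,,
,,,@>,,,
,,,@@,,,
,,,,,,,,
,,,,,,,,
,,,,,,,,
k=5  ,,,,,,,,
,,,,,,,,
,,,,,,,,
,,,,^,,,
,,,@,,,,
,,,@@,,,
,,,,,,,,
,,,,,,,,
,,,,,,,,
k=6  ,,,,,,,,
,,,,,,,,
,,,,,,,,
,,,,@>,,
,,,@,,,,
,,,@@,,,
,,,,,,,,
,,,,,,,,
,,,,,,,,
k=7  ,,,,,,,,
,,,,,,,,
,,,,,,,,
,,,,@@,,
,,,@,v,,
,,,@@,,,
,,,,,,,,
,,,,,,,,
,,,,,,,,
k=8  ,,,,,,,,
,,,,,,,,
,,,,,,,,
,,,,@@,,
,,,@<@,,
,,,@@,,,
,,,,,,,,
,,,,,,,,
,,,,,,,,
k=9  ,,,,,,,,
,,,,,,,,
,,,,,,,,
,,,,^@,,
,,,@@@,,
,,,@@,,,
,,,,,,,,
,,,,,,,,
,,,,,,,,
k=10  ,,,,,,,,
,,,,,,,,
,,,,,,,,
,,,<,@,,
,,,@@@,,
,,,@@,,,
,,,,,,,,
,,,,,,,,
,,,,,,,,
k=11  ,,,,,,,,
,,,,,,,,
,,,^,,,,
,,,@,@,,
,,,@@@,,
,,,@@,,,
,,,,,,,,
,,,,,,,,
,,,,,,,,
k=12  ,,,,,,,,
,,,,,,,,
,,,@>,,,
,,,@,@,,
,,,@@@,,
,,,@@,,,
,,,,,,,,
,,,,,,,,
,,,,,,,,
k=13  ,,,,,,,,
,,,,,,,,
,,,@@,,,
,,,@v@,,
,,,@@@,,
,,,@@,,,
,,,,,,,,
,,,,,,,,
,,,,,,,,
k=14  ,,,,,,,,
,,,,,,,,
,,,@@,,,
,,,<@@,,
,,,@@@,,
,,,@@,,,
,,,,,,,,
,,,,,,,,
,,,,,,,,
k=15  ,,,,,,,,
,,,,,,,,
,,,@@,,,
,,,,@@,,
,,,v@@,,
,,,@@,,,
,,,,,,,,
,,,,,,,,
,,,,,,,,
k=16  ,,,,,,,,
,,,,,,,,
,,,@@,,,
,,,,@@,,
,,,,>@,,
,,,@@,,,
,,,,,,,,
,,,,,,,,
,,,,,,,,
k=17  ,,,,,,,,
,,,,,,,,
,,,@@,,,
,,,,^@,,
,,,,,@,,
,,,@@,,,
,,,,,,,,
,,,,,,,,
,,,,,,,,
k=18  ,,,,,,,,
,,,,,,,,
,,,@@,,,
,,,<,@,,
,,,,,@,,
,,,@@,,,
,,,,,,,,
,,,,,,,,
,,,,,,,,
k=19  ,,,,,,,,
,,,,,,,,
,,,^@,,,
,,,@,@,,
,,,,,@,,
,,,@@,,,
,,,,,,,,
,,,,,,,,
,,,,,,,,
k=20  ,,,,,,,,
,,,,,,,,
,,<,@,,,
,,,@,@,,
,,,,,@,,
,,,@@,,,
,,,,,,,,
,,,,,,,,
,,,,,,,,
k=21  ,,,,,,,,
,,^,,,,,
,,@,@,,,
,,,@,@,,
,,,,,@,,
,,,@@,,,
,,,,,,,,
,,,,,,,,
,,,,,,,,
k=22  ,,,,,,,,
,,@>,,,,
,,@,@,,,
,,,@,@,,
,,,,,@,,
,,,@@,,,
,,,,,,,,
,,,,,,,,
,,,,,,,,

1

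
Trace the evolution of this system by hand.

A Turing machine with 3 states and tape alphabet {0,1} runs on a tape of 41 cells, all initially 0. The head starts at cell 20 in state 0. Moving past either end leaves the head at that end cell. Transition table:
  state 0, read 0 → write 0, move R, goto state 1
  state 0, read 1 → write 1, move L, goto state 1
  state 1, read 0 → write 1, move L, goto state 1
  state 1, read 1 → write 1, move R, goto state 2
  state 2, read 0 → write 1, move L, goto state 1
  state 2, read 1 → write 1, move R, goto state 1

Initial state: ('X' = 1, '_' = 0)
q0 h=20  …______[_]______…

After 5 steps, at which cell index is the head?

gen 0: q0 h=20  …______[_]______…
gen 1: q1 h=21  …______[_]______…
gen 2: q1 h=20  …______[_]X_____…
gen 3: q1 h=19  …______[_]XX____…
gen 4: q1 h=18  …______[_]XXX___…
gen 5: q1 h=17  …______[_]XXXX__…

17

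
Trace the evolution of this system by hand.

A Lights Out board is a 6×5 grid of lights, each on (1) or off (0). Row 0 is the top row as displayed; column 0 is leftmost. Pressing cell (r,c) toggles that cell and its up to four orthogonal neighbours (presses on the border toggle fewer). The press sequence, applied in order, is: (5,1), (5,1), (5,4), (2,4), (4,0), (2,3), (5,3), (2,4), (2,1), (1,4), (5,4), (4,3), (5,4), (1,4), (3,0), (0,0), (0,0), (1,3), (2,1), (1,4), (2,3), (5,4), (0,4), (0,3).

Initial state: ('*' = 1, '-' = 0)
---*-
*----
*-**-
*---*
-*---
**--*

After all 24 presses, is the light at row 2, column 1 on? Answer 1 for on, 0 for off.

0

[0] ---*-
*----
*-**-
*---*
-*---
**--*
[1] ---*-
*----
*-**-
*---*
-----
--*-*
[2] ---*-
*----
*-**-
*---*
-*---
**--*
[3] ---*-
*----
*-**-
*---*
-*--*
**-*-
[4] ---*-
*---*
*-*-*
*----
-*--*
**-*-
[5] ---*-
*---*
*-*-*
-----
*---*
-*-*-
[6] ---*-
*--**
*--*-
---*-
*---*
-*-*-
[7] ---*-
*--**
*--*-
---*-
*--**
-**-*
[8] ---*-
*--*-
*---*
---**
*--**
-**-*
[9] ---*-
**-*-
-**-*
-*-**
*--**
-**-*
[10] ---**
**--*
-**--
-*-**
*--**
-**-*
[11] ---**
**--*
-**--
-*-**
*--*-
-***-
[12] ---**
**--*
-**--
-*--*
*-*-*
-**--
[13] ---**
**--*
-**--
-*--*
*-*--
-****
[14] ---*-
**-*-
-**-*
-*--*
*-*--
-****
[15] ---*-
**-*-
***-*
*---*
--*--
-****
[16] **-*-
-*-*-
***-*
*---*
--*--
-****
[17] ---*-
**-*-
***-*
*---*
--*--
-****
[18] -----
***-*
*****
*---*
--*--
-****
[19] -----
*-*-*
---**
**--*
--*--
-****
[20] ----*
*-**-
---*-
**--*
--*--
-****
[21] ----*
*-*--
--*-*
**-**
--*--
-****
[22] ----*
*-*--
--*-*
**-**
--*-*
-**--
[23] ---*-
*-*-*
--*-*
**-**
--*-*
-**--
[24] --*-*
*-***
--*-*
**-**
--*-*
-**--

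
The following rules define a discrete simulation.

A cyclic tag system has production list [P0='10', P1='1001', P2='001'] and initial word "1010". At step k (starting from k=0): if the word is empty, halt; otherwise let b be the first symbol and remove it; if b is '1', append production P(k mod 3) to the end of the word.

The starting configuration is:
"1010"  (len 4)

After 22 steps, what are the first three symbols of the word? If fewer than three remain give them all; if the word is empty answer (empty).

gen 0: "1010"  (len 4)
gen 1: "01010"  (len 5)
gen 2: "1010"  (len 4)
gen 3: "010001"  (len 6)
gen 4: "10001"  (len 5)
gen 5: "00011001"  (len 8)
gen 6: "0011001"  (len 7)
gen 7: "011001"  (len 6)
gen 8: "11001"  (len 5)
gen 9: "1001001"  (len 7)
gen 10: "00100110"  (len 8)
gen 11: "0100110"  (len 7)
gen 12: "100110"  (len 6)
gen 13: "0011010"  (len 7)
gen 14: "011010"  (len 6)
gen 15: "11010"  (len 5)
gen 16: "101010"  (len 6)
gen 17: "010101001"  (len 9)
gen 18: "10101001"  (len 8)
gen 19: "010100110"  (len 9)
gen 20: "10100110"  (len 8)
gen 21: "0100110001"  (len 10)
gen 22: "100110001"  (len 9)

100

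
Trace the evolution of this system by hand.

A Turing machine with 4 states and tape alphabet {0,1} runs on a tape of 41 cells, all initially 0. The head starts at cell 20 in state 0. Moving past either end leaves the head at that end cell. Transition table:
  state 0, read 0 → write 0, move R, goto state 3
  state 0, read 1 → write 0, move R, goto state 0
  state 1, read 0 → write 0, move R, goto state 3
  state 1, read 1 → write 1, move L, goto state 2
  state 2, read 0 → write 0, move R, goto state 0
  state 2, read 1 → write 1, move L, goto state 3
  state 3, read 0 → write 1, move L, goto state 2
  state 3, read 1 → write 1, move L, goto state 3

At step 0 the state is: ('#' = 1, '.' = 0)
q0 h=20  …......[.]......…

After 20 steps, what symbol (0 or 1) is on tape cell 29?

t=0: q0 h=20  …......[.]......…
t=1: q3 h=21  …......[.]......…
t=2: q2 h=20  …......[.]#.....…
t=3: q0 h=21  …......[#]......…
t=4: q0 h=22  …......[.]......…
t=5: q3 h=23  …......[.]......…
t=6: q2 h=22  …......[.]#.....…
t=7: q0 h=23  …......[#]......…
t=8: q0 h=24  …......[.]......…
t=9: q3 h=25  …......[.]......…
t=10: q2 h=24  …......[.]#.....…
t=11: q0 h=25  …......[#]......…
t=12: q0 h=26  …......[.]......…
t=13: q3 h=27  …......[.]......…
t=14: q2 h=26  …......[.]#.....…
t=15: q0 h=27  …......[#]......…
t=16: q0 h=28  …......[.]......…
t=17: q3 h=29  …......[.]......…
t=18: q2 h=28  …......[.]#.....…
t=19: q0 h=29  …......[#]......…
t=20: q0 h=30  …......[.]......…

0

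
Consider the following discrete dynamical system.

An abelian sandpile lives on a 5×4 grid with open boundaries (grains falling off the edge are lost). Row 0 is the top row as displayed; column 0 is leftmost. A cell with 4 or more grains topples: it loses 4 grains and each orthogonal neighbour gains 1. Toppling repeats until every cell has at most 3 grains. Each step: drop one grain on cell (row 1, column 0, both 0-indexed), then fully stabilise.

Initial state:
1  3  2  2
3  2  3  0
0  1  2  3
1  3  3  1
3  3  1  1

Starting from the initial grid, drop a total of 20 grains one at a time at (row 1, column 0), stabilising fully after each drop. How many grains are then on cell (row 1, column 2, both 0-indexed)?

1

[0] 1  3  2  2
3  2  3  0
0  1  2  3
1  3  3  1
3  3  1  1
[1] 2  3  2  2
0  3  3  0
1  1  2  3
1  3  3  1
3  3  1  1
[2] 2  3  2  2
1  3  3  0
1  1  2  3
1  3  3  1
3  3  1  1
[3] 2  3  2  2
2  3  3  0
1  1  2  3
1  3  3  1
3  3  1  1
[4] 2  3  2  2
3  3  3  0
1  1  2  3
1  3  3  1
3  3  1  1
[5] 0  2  0  3
2  2  1  1
2  2  3  3
1  3  3  1
3  3  1  1
[6] 0  2  0  3
3  2  1  1
2  2  3  3
1  3  3  1
3  3  1  1
[7] 1  2  0  3
0  3  1  1
3  2  3  3
1  3  3  1
3  3  1  1
[8] 1  2  0  3
1  3  1  1
3  2  3  3
1  3  3  1
3  3  1  1
[9] 1  2  0  3
2  3  1  1
3  2  3  3
1  3  3  1
3  3  1  1
[10] 1  2  0  3
3  3  1  1
3  2  3  3
1  3  3  1
3  3  1  1
[11] 2  3  0  3
2  1  3  2
2  2  2  0
0  3  1  3
1  1  3  1
[12] 2  3  0  3
3  1  3  2
2  2  2  0
0  3  1  3
1  1  3  1
[13] 3  3  0  3
0  2  3  2
3  2  2  0
0  3  1  3
1  1  3  1
[14] 3  3  0  3
1  2  3  2
3  2  2  0
0  3  1  3
1  1  3  1
[15] 3  3  0  3
2  2  3  2
3  2  2  0
0  3  1  3
1  1  3  1
[16] 3  3  0  3
3  2  3  2
3  2  2  0
0  3  1  3
1  1  3  1
[17] 1  1  2  3
3  2  1  3
1  2  0  1
2  0  3  3
1  2  3  1
[18] 2  1  2  3
0  3  1  3
2  2  0  1
2  0  3  3
1  2  3  1
[19] 2  1  2  3
1  3  1  3
2  2  0  1
2  0  3  3
1  2  3  1
[20] 2  1  2  3
2  3  1  3
2  2  0  1
2  0  3  3
1  2  3  1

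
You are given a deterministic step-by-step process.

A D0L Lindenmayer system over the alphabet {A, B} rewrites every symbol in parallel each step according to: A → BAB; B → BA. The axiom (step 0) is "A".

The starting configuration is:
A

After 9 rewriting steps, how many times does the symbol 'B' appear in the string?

[0] A
[1] BAB
[2] BABABBA
[3] BABABBABABBABABAB
[4] BABABBABABBABABABBABABBABABABBABABBABABBA
[5] BABABBABABBABABABBABABBABABABBABABBABABBABABABBABABBABABABBABABBABABBABABABBABABBABABABBABABBABABAB
[6] BABABBABABBABABABBABABBABABABBABABBABABBABABABBABABBABABAB…BABABBABABBABABABBABABBABABBABABABBABABBABABABBABABBABABBA  (len 239)
[7] BABABBABABBABABABBABABBABABABBABABBABABBABABABBABABBABABAB…BABABBABABBABABABBABABBABABBABABABBABABBABABABBABABBABABAB  (len 577)
[8] BABABBABABBABABABBABABBABABABBABABBABABBABABABBABABBABABAB…BABABBABABBABABABBABABBABABBABABABBABABBABABABBABABBABABBA  (len 1393)
[9] BABABBABABBABABABBABABBABABABBABABBABABBABABABBABABBABABAB…BABABBABABBABABABBABABBABABBABABABBABABBABABABBABABBABABAB  (len 3363)

1970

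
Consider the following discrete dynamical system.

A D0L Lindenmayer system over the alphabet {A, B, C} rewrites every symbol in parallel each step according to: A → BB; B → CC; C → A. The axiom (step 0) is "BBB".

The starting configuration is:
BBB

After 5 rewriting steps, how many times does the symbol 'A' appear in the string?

0) BBB
1) CCCCCC
2) AAAAAA
3) BBBBBBBBBBBB
4) CCCCCCCCCCCCCCCCCCCCCCCC
5) AAAAAAAAAAAAAAAAAAAAAAAA

24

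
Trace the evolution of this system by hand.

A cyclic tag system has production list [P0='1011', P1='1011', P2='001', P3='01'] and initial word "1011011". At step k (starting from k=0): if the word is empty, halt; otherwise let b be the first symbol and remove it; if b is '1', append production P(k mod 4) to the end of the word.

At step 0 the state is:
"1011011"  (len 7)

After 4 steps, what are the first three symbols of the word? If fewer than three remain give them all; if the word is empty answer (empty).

t=0: "1011011"  (len 7)
t=1: "0110111011"  (len 10)
t=2: "110111011"  (len 9)
t=3: "10111011001"  (len 11)
t=4: "011101100101"  (len 12)

011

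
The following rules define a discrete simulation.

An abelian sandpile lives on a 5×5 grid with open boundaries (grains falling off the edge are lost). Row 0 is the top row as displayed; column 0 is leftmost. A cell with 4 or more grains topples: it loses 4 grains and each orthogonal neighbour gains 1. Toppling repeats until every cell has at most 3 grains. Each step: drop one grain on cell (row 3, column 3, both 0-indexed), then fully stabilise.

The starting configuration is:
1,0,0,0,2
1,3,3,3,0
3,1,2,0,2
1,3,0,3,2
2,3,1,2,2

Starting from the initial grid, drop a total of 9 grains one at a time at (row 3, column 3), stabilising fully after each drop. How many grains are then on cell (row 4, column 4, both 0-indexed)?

step 0: 1,0,0,0,2
1,3,3,3,0
3,1,2,0,2
1,3,0,3,2
2,3,1,2,2
step 1: 1,0,0,0,2
1,3,3,3,0
3,1,2,1,2
1,3,1,0,3
2,3,1,3,2
step 2: 1,0,0,0,2
1,3,3,3,0
3,1,2,1,2
1,3,1,1,3
2,3,1,3,2
step 3: 1,0,0,0,2
1,3,3,3,0
3,1,2,1,2
1,3,1,2,3
2,3,1,3,2
step 4: 1,0,0,0,2
1,3,3,3,0
3,1,2,1,2
1,3,1,3,3
2,3,1,3,2
step 5: 1,0,0,0,2
1,3,3,3,0
3,1,2,2,3
1,3,2,2,1
2,3,2,1,0
step 6: 1,0,0,0,2
1,3,3,3,0
3,1,2,2,3
1,3,2,3,1
2,3,2,1,0
step 7: 1,0,0,0,2
1,3,3,3,0
3,1,2,3,3
1,3,3,0,2
2,3,2,2,0
step 8: 1,0,0,0,2
1,3,3,3,0
3,1,2,3,3
1,3,3,1,2
2,3,2,2,0
step 9: 1,0,0,0,2
1,3,3,3,0
3,1,2,3,3
1,3,3,2,2
2,3,2,2,0

0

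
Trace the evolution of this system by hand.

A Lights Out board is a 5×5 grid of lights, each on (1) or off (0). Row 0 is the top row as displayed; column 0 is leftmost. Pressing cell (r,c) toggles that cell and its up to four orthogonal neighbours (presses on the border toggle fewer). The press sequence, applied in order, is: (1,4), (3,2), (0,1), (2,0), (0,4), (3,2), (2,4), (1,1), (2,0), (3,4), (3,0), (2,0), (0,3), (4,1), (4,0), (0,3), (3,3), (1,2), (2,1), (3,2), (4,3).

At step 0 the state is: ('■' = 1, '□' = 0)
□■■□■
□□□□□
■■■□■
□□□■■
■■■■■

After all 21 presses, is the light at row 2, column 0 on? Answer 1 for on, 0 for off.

0) □■■□■
□□□□□
■■■□■
□□□■■
■■■■■
1) □■■□□
□□□■■
■■■□□
□□□■■
■■■■■
2) □■■□□
□□□■■
■■□□□
□■■□■
■■□■■
3) ■□□□□
□■□■■
■■□□□
□■■□■
■■□■■
4) ■□□□□
■■□■■
□□□□□
■■■□■
■■□■■
5) ■□□■■
■■□■□
□□□□□
■■■□■
■■□■■
6) ■□□■■
■■□■□
□□■□□
■□□■■
■■■■■
7) ■□□■■
■■□■■
□□■■■
■□□■□
■■■■■
8) ■■□■■
□□■■■
□■■■■
■□□■□
■■■■■
9) ■■□■■
■□■■■
■□■■■
□□□■□
■■■■■
10) ■■□■■
■□■■■
■□■■□
□□□□■
■■■■□
11) ■■□■■
■□■■■
□□■■□
■■□□■
□■■■□
12) ■■□■■
□□■■■
■■■■□
□■□□■
□■■■□
13) ■■■□□
□□■□■
■■■■□
□■□□■
□■■■□
14) ■■■□□
□□■□■
■■■■□
□□□□■
■□□■□
15) ■■■□□
□□■□■
■■■■□
■□□□■
□■□■□
16) ■■□■■
□□■■■
■■■■□
■□□□■
□■□■□
17) ■■□■■
□□■■■
■■■□□
■□■■□
□■□□□
18) ■■■■■
□■□□■
■■□□□
■□■■□
□■□□□
19) ■■■■■
□□□□■
□□■□□
■■■■□
□■□□□
20) ■■■■■
□□□□■
□□□□□
■□□□□
□■■□□
21) ■■■■■
□□□□■
□□□□□
■□□■□
□■□■■

0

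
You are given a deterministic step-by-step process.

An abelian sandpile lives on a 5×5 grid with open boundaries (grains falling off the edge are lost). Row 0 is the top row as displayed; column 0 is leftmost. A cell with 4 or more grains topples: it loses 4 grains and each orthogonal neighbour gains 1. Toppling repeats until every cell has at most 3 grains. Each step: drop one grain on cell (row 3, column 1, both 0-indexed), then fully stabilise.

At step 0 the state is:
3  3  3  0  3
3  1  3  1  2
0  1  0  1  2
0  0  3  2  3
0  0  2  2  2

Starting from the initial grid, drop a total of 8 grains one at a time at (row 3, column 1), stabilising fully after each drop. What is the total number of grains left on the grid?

48

t=0: 3  3  3  0  3
3  1  3  1  2
0  1  0  1  2
0  0  3  2  3
0  0  2  2  2
t=1: 3  3  3  0  3
3  1  3  1  2
0  1  0  1  2
0  1  3  2  3
0  0  2  2  2
t=2: 3  3  3  0  3
3  1  3  1  2
0  1  0  1  2
0  2  3  2  3
0  0  2  2  2
t=3: 3  3  3  0  3
3  1  3  1  2
0  1  0  1  2
0  3  3  2  3
0  0  2  2  2
t=4: 3  3  3  0  3
3  1  3  1  2
0  2  1  1  2
1  1  0  3  3
0  1  3  2  2
t=5: 3  3  3  0  3
3  1  3  1  2
0  2  1  1  2
1  2  0  3  3
0  1  3  2  2
t=6: 3  3  3  0  3
3  1  3  1  2
0  2  1  1  2
1  3  0  3  3
0  1  3  2  2
t=7: 3  3  3  0  3
3  1  3  1  2
0  3  1  1  2
2  0  1  3  3
0  2  3  2  2
t=8: 3  3  3  0  3
3  1  3  1  2
0  3  1  1  2
2  1  1  3  3
0  2  3  2  2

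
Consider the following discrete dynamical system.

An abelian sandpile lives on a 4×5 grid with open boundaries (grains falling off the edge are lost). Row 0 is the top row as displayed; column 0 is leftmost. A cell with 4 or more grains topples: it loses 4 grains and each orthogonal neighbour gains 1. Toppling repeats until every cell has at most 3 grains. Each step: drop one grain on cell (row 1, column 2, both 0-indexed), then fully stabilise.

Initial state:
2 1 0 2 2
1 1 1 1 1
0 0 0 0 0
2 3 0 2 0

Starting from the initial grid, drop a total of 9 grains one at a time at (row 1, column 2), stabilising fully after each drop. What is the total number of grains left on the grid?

28

0) 2 1 0 2 2
1 1 1 1 1
0 0 0 0 0
2 3 0 2 0
1) 2 1 0 2 2
1 1 2 1 1
0 0 0 0 0
2 3 0 2 0
2) 2 1 0 2 2
1 1 3 1 1
0 0 0 0 0
2 3 0 2 0
3) 2 1 1 2 2
1 2 0 2 1
0 0 1 0 0
2 3 0 2 0
4) 2 1 1 2 2
1 2 1 2 1
0 0 1 0 0
2 3 0 2 0
5) 2 1 1 2 2
1 2 2 2 1
0 0 1 0 0
2 3 0 2 0
6) 2 1 1 2 2
1 2 3 2 1
0 0 1 0 0
2 3 0 2 0
7) 2 1 2 2 2
1 3 0 3 1
0 0 2 0 0
2 3 0 2 0
8) 2 1 2 2 2
1 3 1 3 1
0 0 2 0 0
2 3 0 2 0
9) 2 1 2 2 2
1 3 2 3 1
0 0 2 0 0
2 3 0 2 0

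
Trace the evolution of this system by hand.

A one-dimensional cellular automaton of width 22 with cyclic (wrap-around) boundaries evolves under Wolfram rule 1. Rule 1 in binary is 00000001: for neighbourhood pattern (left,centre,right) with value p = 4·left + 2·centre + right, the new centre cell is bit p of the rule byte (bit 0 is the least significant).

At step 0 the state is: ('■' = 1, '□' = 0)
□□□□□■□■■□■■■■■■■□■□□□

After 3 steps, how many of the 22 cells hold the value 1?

6

0) □□□□□■□■■□■■■■■■■□■□□□
1) ■■■■□□□□□□□□□□□□□□□□■■
2) □□□□□■■■■■■■■■■■■■■□□□
3) ■■■■□□□□□□□□□□□□□□□□■■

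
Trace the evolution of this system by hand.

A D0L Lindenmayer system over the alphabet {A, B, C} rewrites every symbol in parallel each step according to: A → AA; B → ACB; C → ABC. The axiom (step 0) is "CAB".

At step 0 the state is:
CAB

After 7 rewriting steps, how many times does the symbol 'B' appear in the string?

k=0  CAB
k=1  ABCAAACB
k=2  AAACBABCAAAAAAABCACB
k=3  AAAAAAABCACBAAACBABCAAAAAAAAAAAAAAACBABCAAABCACB
k=4  AAAAAAAAAAAAAAACBABCAAABCACBAAAAAAABCACBAAACBABCAAAAAAAAAAAAAAAAAAAAAAAAAAAAAAABCACBAAACBABCAAAAAAACBABCAAABCACB
k=5  AAAAAAAAAAAAAAAAAAAAAAAAAAAAAAABCACBAAACBABCAAAAAAACBABCAA…CBAAACBABCAAAAAAAAAAAAAAABCACBAAACBABCAAAAAAACBABCAAABCACB  (len 256)
k=6  AAAAAAAAAAAAAAAAAAAAAAAAAAAAAAAAAAAAAAAAAAAAAAAAAAAAAAAAAA…CBAAACBABCAAAAAAAAAAAAAAABCACBAAACBABCAAAAAAACBABCAAABCACB  (len 576)
k=7  AAAAAAAAAAAAAAAAAAAAAAAAAAAAAAAAAAAAAAAAAAAAAAAAAAAAAAAAAA…CBAAACBABCAAAAAAAAAAAAAAABCACBAAACBABCAAAAAAACBABCAAABCACB  (len 1280)

128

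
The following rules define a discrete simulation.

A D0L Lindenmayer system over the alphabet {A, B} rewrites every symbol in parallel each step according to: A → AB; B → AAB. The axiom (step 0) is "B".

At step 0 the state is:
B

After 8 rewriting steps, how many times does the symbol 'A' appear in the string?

816

gen 0: B
gen 1: AAB
gen 2: ABABAAB
gen 3: ABAABABAABABABAAB
gen 4: ABAABABABAABABAABABABAABABAABABAABABABAAB
gen 5: ABAABABABAABABAABABAABABABAABABAABABABAABABAABABAABABABAABABAABABABAABABAABABABAABABAABABAABABABAAB
gen 6: ABAABABABAABABAABABAABABABAABABAABABABAABABAABABABAABABAAB…ABAABABAABABABAABABAABABABAABABAABABABAABABAABABAABABABAAB  (len 239)
gen 7: ABAABABABAABABAABABAABABABAABABAABABABAABABAABABABAABABAAB…ABAABABAABABABAABABAABABABAABABAABABABAABABAABABAABABABAAB  (len 577)
gen 8: ABAABABABAABABAABABAABABABAABABAABABABAABABAABABABAABABAAB…ABAABABAABABABAABABAABABABAABABAABABABAABABAABABAABABABAAB  (len 1393)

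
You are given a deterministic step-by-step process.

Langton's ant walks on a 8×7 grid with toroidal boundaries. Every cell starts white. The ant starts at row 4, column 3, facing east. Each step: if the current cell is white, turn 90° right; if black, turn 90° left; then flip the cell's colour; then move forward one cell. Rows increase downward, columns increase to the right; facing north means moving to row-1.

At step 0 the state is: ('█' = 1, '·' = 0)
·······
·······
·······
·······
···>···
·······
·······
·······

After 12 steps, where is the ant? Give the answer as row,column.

step 0: ·······
·······
·······
·······
···>···
·······
·······
·······
step 1: ·······
·······
·······
·······
···█···
···v···
·······
·······
step 2: ·······
·······
·······
·······
···█···
··<█···
·······
·······
step 3: ·······
·······
·······
·······
··^█···
··██···
·······
·······
step 4: ·······
·······
·······
·······
··█>···
··██···
·······
·······
step 5: ·······
·······
·······
···^···
··█····
··██···
·······
·······
step 6: ·······
·······
·······
···█>··
··█····
··██···
·······
·······
step 7: ·······
·······
·······
···██··
··█·v··
··██···
·······
·······
step 8: ·······
·······
·······
···██··
··█<█··
··██···
·······
·······
step 9: ·······
·······
·······
···^█··
··███··
··██···
·······
·······
step 10: ·······
·······
·······
··<·█··
··███··
··██···
·······
·······
step 11: ·······
·······
··^····
··█·█··
··███··
··██···
·······
·······
step 12: ·······
·······
··█>···
··█·█··
··███··
··██···
·······
·······

2,3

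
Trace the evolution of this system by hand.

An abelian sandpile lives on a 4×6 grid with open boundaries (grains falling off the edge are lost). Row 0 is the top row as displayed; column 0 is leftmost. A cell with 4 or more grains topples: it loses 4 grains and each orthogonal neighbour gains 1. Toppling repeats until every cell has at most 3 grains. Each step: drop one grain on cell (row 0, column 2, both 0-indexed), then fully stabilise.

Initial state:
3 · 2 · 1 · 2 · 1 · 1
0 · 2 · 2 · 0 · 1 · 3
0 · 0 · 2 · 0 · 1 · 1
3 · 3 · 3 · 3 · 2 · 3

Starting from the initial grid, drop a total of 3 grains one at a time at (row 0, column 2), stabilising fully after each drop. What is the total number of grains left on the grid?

41

step 0: 3 · 2 · 1 · 2 · 1 · 1
0 · 2 · 2 · 0 · 1 · 3
0 · 0 · 2 · 0 · 1 · 1
3 · 3 · 3 · 3 · 2 · 3
step 1: 3 · 2 · 2 · 2 · 1 · 1
0 · 2 · 2 · 0 · 1 · 3
0 · 0 · 2 · 0 · 1 · 1
3 · 3 · 3 · 3 · 2 · 3
step 2: 3 · 2 · 3 · 2 · 1 · 1
0 · 2 · 2 · 0 · 1 · 3
0 · 0 · 2 · 0 · 1 · 1
3 · 3 · 3 · 3 · 2 · 3
step 3: 3 · 3 · 0 · 3 · 1 · 1
0 · 2 · 3 · 0 · 1 · 3
0 · 0 · 2 · 0 · 1 · 1
3 · 3 · 3 · 3 · 2 · 3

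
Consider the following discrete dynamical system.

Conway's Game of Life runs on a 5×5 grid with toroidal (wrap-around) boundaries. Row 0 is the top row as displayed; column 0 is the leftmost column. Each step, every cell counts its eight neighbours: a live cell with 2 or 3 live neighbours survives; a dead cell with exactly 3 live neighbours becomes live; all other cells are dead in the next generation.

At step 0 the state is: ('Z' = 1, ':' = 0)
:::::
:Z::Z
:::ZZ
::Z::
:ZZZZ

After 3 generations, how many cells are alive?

1

0) :::::
:Z::Z
:::ZZ
::Z::
:ZZZZ
1) :Z::Z
Z::ZZ
Z:ZZZ
ZZ:::
:ZZZ:
2) :Z:::
:::::
::Z::
:::::
:::ZZ
3) :::::
:::::
:::::
:::Z:
:::::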